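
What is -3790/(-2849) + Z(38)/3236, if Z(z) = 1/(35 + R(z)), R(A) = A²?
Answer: 18139109609/13635439356 ≈ 1.3303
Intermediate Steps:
Z(z) = 1/(35 + z²)
-3790/(-2849) + Z(38)/3236 = -3790/(-2849) + 1/((35 + 38²)*3236) = -3790*(-1/2849) + (1/3236)/(35 + 1444) = 3790/2849 + (1/3236)/1479 = 3790/2849 + (1/1479)*(1/3236) = 3790/2849 + 1/4786044 = 18139109609/13635439356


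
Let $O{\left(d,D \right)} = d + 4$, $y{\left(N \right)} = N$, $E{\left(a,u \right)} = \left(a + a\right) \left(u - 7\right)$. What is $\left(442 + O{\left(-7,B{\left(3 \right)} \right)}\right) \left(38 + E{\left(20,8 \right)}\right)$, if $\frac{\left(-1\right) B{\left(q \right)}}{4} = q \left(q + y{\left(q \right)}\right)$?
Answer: $34242$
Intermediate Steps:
$E{\left(a,u \right)} = 2 a \left(-7 + u\right)$
$B{\left(q \right)} = - 8 q^{2}$ ($B{\left(q \right)} = - 4 q \left(q + q\right) = - 4 q 2 q = - 4 \cdot 2 q^{2} = - 8 q^{2}$)
$O{\left(d,D \right)} = 4 + d$
$\left(442 + O{\left(-7,B{\left(3 \right)} \right)}\right) \left(38 + E{\left(20,8 \right)}\right) = \left(442 + \left(4 - 7\right)\right) \left(38 + 2 \cdot 20 \left(-7 + 8\right)\right) = \left(442 - 3\right) \left(38 + 2 \cdot 20 \cdot 1\right) = 439 \left(38 + 40\right) = 439 \cdot 78 = 34242$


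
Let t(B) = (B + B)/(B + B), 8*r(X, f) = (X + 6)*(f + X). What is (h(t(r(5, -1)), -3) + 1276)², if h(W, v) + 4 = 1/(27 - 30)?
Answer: 14554225/9 ≈ 1.6171e+6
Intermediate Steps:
r(X, f) = (6 + X)*(X + f)/8 (r(X, f) = ((X + 6)*(f + X))/8 = ((6 + X)*(X + f))/8 = (6 + X)*(X + f)/8)
t(B) = 1 (t(B) = (2*B)/((2*B)) = (2*B)*(1/(2*B)) = 1)
h(W, v) = -13/3 (h(W, v) = -4 + 1/(27 - 30) = -4 + 1/(-3) = -4 - ⅓ = -13/3)
(h(t(r(5, -1)), -3) + 1276)² = (-13/3 + 1276)² = (3815/3)² = 14554225/9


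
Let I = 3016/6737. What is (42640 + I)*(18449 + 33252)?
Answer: 14852078851896/6737 ≈ 2.2046e+9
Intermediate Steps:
I = 3016/6737 (I = 3016*(1/6737) = 3016/6737 ≈ 0.44768)
(42640 + I)*(18449 + 33252) = (42640 + 3016/6737)*(18449 + 33252) = (287268696/6737)*51701 = 14852078851896/6737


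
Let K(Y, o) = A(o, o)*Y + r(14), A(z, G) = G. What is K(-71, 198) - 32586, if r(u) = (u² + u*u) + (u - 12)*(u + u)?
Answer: -46196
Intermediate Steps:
r(u) = 2*u² + 2*u*(-12 + u) (r(u) = (u² + u²) + (-12 + u)*(2*u) = 2*u² + 2*u*(-12 + u))
K(Y, o) = 448 + Y*o (K(Y, o) = o*Y + 4*14*(-6 + 14) = Y*o + 4*14*8 = Y*o + 448 = 448 + Y*o)
K(-71, 198) - 32586 = (448 - 71*198) - 32586 = (448 - 14058) - 32586 = -13610 - 32586 = -46196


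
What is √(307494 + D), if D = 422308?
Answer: √729802 ≈ 854.28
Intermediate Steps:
√(307494 + D) = √(307494 + 422308) = √729802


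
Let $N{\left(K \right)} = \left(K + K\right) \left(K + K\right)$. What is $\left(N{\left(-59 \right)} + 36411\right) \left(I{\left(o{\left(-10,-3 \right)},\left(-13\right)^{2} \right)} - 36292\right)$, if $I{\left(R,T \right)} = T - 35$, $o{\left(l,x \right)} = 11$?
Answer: $-1820012930$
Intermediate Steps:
$I{\left(R,T \right)} = -35 + T$ ($I{\left(R,T \right)} = T - 35 = -35 + T$)
$N{\left(K \right)} = 4 K^{2}$ ($N{\left(K \right)} = 2 K 2 K = 4 K^{2}$)
$\left(N{\left(-59 \right)} + 36411\right) \left(I{\left(o{\left(-10,-3 \right)},\left(-13\right)^{2} \right)} - 36292\right) = \left(4 \left(-59\right)^{2} + 36411\right) \left(\left(-35 + \left(-13\right)^{2}\right) - 36292\right) = \left(4 \cdot 3481 + 36411\right) \left(\left(-35 + 169\right) - 36292\right) = \left(13924 + 36411\right) \left(134 - 36292\right) = 50335 \left(-36158\right) = -1820012930$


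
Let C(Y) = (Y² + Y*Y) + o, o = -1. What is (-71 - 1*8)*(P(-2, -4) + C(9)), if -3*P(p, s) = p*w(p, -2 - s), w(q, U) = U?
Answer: -38473/3 ≈ -12824.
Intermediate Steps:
P(p, s) = -p*(-2 - s)/3
C(Y) = -1 + 2*Y² (C(Y) = (Y² + Y*Y) - 1 = (Y² + Y²) - 1 = 2*Y² - 1 = -1 + 2*Y²)
(-71 - 1*8)*(P(-2, -4) + C(9)) = (-71 - 1*8)*((⅓)*(-2)*(2 - 4) + (-1 + 2*9²)) = (-71 - 8)*((⅓)*(-2)*(-2) + (-1 + 2*81)) = -79*(4/3 + (-1 + 162)) = -79*(4/3 + 161) = -79*487/3 = -38473/3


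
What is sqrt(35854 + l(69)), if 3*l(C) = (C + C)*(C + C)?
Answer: sqrt(42202) ≈ 205.43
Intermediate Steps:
l(C) = 4*C**2/3 (l(C) = ((C + C)*(C + C))/3 = ((2*C)*(2*C))/3 = (4*C**2)/3 = 4*C**2/3)
sqrt(35854 + l(69)) = sqrt(35854 + (4/3)*69**2) = sqrt(35854 + (4/3)*4761) = sqrt(35854 + 6348) = sqrt(42202)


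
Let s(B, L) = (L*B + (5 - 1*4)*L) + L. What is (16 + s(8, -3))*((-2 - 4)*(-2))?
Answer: -168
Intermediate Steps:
s(B, L) = 2*L + B*L (s(B, L) = (B*L + (5 - 4)*L) + L = (B*L + 1*L) + L = (B*L + L) + L = (L + B*L) + L = 2*L + B*L)
(16 + s(8, -3))*((-2 - 4)*(-2)) = (16 - 3*(2 + 8))*((-2 - 4)*(-2)) = (16 - 3*10)*(-6*(-2)) = (16 - 30)*12 = -14*12 = -168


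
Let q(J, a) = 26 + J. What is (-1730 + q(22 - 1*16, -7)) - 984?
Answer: -2682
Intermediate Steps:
(-1730 + q(22 - 1*16, -7)) - 984 = (-1730 + (26 + (22 - 1*16))) - 984 = (-1730 + (26 + (22 - 16))) - 984 = (-1730 + (26 + 6)) - 984 = (-1730 + 32) - 984 = -1698 - 984 = -2682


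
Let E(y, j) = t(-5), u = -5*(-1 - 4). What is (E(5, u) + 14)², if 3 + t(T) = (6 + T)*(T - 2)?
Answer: 16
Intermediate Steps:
t(T) = -3 + (-2 + T)*(6 + T) (t(T) = -3 + (6 + T)*(T - 2) = -3 + (6 + T)*(-2 + T) = -3 + (-2 + T)*(6 + T))
u = 25 (u = -5*(-5) = 25)
E(y, j) = -10 (E(y, j) = -15 + (-5)² + 4*(-5) = -15 + 25 - 20 = -10)
(E(5, u) + 14)² = (-10 + 14)² = 4² = 16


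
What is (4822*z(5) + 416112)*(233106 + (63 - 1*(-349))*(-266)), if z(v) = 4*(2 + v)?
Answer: 68072023792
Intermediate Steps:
z(v) = 8 + 4*v
(4822*z(5) + 416112)*(233106 + (63 - 1*(-349))*(-266)) = (4822*(8 + 4*5) + 416112)*(233106 + (63 - 1*(-349))*(-266)) = (4822*(8 + 20) + 416112)*(233106 + (63 + 349)*(-266)) = (4822*28 + 416112)*(233106 + 412*(-266)) = (135016 + 416112)*(233106 - 109592) = 551128*123514 = 68072023792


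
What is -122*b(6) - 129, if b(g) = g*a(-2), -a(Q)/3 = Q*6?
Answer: -26481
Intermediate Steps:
a(Q) = -18*Q (a(Q) = -3*Q*6 = -18*Q)
b(g) = 36*g (b(g) = g*(-18*(-2)) = g*36 = 36*g)
-122*b(6) - 129 = -4392*6 - 129 = -122*216 - 129 = -26352 - 129 = -26481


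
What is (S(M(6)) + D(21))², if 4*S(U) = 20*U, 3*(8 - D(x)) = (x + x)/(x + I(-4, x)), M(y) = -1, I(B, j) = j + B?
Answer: 2500/361 ≈ 6.9252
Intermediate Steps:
I(B, j) = B + j
D(x) = 8 - 2*x/(3*(-4 + 2*x)) (D(x) = 8 - (x + x)/(3*(x + (-4 + x))) = 8 - 2*x/(3*(-4 + 2*x)))
S(U) = 5*U (S(U) = (20*U)/4 = 5*U)
(S(M(6)) + D(21))² = (5*(-1) + (-48 + 23*21)/(3*(-2 + 21)))² = (-5 + (⅓)*(-48 + 483)/19)² = (-5 + (⅓)*(1/19)*435)² = (-5 + 145/19)² = (50/19)² = 2500/361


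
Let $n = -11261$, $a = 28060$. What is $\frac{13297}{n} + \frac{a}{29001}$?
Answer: $- \frac{69642637}{326580261} \approx -0.21325$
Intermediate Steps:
$\frac{13297}{n} + \frac{a}{29001} = \frac{13297}{-11261} + \frac{28060}{29001} = 13297 \left(- \frac{1}{11261}\right) + 28060 \cdot \frac{1}{29001} = - \frac{13297}{11261} + \frac{28060}{29001} = - \frac{69642637}{326580261}$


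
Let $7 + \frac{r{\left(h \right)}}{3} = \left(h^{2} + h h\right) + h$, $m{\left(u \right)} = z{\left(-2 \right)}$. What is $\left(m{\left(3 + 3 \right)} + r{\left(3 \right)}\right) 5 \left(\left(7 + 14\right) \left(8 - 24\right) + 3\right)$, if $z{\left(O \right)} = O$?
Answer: $-66600$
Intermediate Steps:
$m{\left(u \right)} = -2$
$r{\left(h \right)} = -21 + 3 h + 6 h^{2}$ ($r{\left(h \right)} = -21 + 3 \left(\left(h^{2} + h h\right) + h\right) = -21 + 3 \left(\left(h^{2} + h^{2}\right) + h\right) = -21 + 3 \left(2 h^{2} + h\right) = -21 + 3 \left(h + 2 h^{2}\right) = -21 + \left(3 h + 6 h^{2}\right) = -21 + 3 h + 6 h^{2}$)
$\left(m{\left(3 + 3 \right)} + r{\left(3 \right)}\right) 5 \left(\left(7 + 14\right) \left(8 - 24\right) + 3\right) = \left(-2 + \left(-21 + 3 \cdot 3 + 6 \cdot 3^{2}\right)\right) 5 \left(\left(7 + 14\right) \left(8 - 24\right) + 3\right) = \left(-2 + \left(-21 + 9 + 6 \cdot 9\right)\right) 5 \left(21 \left(-16\right) + 3\right) = \left(-2 + \left(-21 + 9 + 54\right)\right) 5 \left(-336 + 3\right) = \left(-2 + 42\right) 5 \left(-333\right) = 40 \cdot 5 \left(-333\right) = 200 \left(-333\right) = -66600$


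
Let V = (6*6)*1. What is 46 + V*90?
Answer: 3286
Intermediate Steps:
V = 36 (V = 36*1 = 36)
46 + V*90 = 46 + 36*90 = 46 + 3240 = 3286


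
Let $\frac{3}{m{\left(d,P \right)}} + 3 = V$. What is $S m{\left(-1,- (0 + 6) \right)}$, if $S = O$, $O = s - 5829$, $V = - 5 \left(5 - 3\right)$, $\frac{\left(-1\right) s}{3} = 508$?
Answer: $\frac{22059}{13} \approx 1696.8$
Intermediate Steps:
$s = -1524$ ($s = \left(-3\right) 508 = -1524$)
$V = -10$ ($V = \left(-5\right) 2 = -10$)
$O = -7353$ ($O = -1524 - 5829 = -7353$)
$S = -7353$
$m{\left(d,P \right)} = - \frac{3}{13}$ ($m{\left(d,P \right)} = \frac{3}{-3 - 10} = \frac{3}{-13} = 3 \left(- \frac{1}{13}\right) = - \frac{3}{13}$)
$S m{\left(-1,- (0 + 6) \right)} = \left(-7353\right) \left(- \frac{3}{13}\right) = \frac{22059}{13}$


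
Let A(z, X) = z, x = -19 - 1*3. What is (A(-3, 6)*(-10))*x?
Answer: -660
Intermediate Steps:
x = -22 (x = -19 - 3 = -22)
(A(-3, 6)*(-10))*x = -3*(-10)*(-22) = 30*(-22) = -660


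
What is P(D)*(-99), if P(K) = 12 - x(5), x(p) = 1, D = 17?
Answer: -1089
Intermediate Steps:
P(K) = 11 (P(K) = 12 - 1*1 = 12 - 1 = 11)
P(D)*(-99) = 11*(-99) = -1089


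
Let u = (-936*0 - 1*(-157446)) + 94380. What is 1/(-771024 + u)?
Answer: -1/519198 ≈ -1.9260e-6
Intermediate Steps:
u = 251826 (u = (0 + 157446) + 94380 = 157446 + 94380 = 251826)
1/(-771024 + u) = 1/(-771024 + 251826) = 1/(-519198) = -1/519198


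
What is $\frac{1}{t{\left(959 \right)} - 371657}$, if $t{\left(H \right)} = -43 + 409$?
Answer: $- \frac{1}{371291} \approx -2.6933 \cdot 10^{-6}$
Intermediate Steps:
$t{\left(H \right)} = 366$
$\frac{1}{t{\left(959 \right)} - 371657} = \frac{1}{366 - 371657} = \frac{1}{-371291} = - \frac{1}{371291}$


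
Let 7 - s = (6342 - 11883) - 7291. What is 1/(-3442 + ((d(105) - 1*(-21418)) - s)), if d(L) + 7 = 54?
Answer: 1/5184 ≈ 0.00019290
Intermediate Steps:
d(L) = 47 (d(L) = -7 + 54 = 47)
s = 12839 (s = 7 - ((6342 - 11883) - 7291) = 7 - (-5541 - 7291) = 7 - 1*(-12832) = 7 + 12832 = 12839)
1/(-3442 + ((d(105) - 1*(-21418)) - s)) = 1/(-3442 + ((47 - 1*(-21418)) - 1*12839)) = 1/(-3442 + ((47 + 21418) - 12839)) = 1/(-3442 + (21465 - 12839)) = 1/(-3442 + 8626) = 1/5184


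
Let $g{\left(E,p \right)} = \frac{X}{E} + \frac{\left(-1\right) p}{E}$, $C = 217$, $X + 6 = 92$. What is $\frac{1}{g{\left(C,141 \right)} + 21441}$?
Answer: $\frac{217}{4652642} \approx 4.664 \cdot 10^{-5}$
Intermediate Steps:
$X = 86$ ($X = -6 + 92 = 86$)
$g{\left(E,p \right)} = \frac{86}{E} - \frac{p}{E}$ ($g{\left(E,p \right)} = \frac{86}{E} + \frac{\left(-1\right) p}{E} = \frac{86}{E} - \frac{p}{E}$)
$\frac{1}{g{\left(C,141 \right)} + 21441} = \frac{1}{\frac{86 - 141}{217} + 21441} = \frac{1}{\frac{1}{217} \left(-55\right) + 21441} = \frac{1}{- \frac{55}{217} + 21441} = \frac{1}{\frac{4652642}{217}} = \frac{217}{4652642}$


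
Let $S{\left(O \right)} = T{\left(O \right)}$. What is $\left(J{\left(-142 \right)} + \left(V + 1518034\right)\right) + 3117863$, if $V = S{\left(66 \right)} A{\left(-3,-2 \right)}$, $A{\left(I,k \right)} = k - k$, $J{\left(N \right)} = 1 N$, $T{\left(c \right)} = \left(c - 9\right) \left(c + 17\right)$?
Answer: $4635755$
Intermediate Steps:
$T{\left(c \right)} = \left(-9 + c\right) \left(17 + c\right)$
$J{\left(N \right)} = N$
$A{\left(I,k \right)} = 0$
$S{\left(O \right)} = -153 + O^{2} + 8 O$
$V = 0$ ($V = \left(-153 + 66^{2} + 8 \cdot 66\right) 0 = \left(-153 + 4356 + 528\right) 0 = 4731 \cdot 0 = 0$)
$\left(J{\left(-142 \right)} + \left(V + 1518034\right)\right) + 3117863 = \left(-142 + \left(0 + 1518034\right)\right) + 3117863 = \left(-142 + 1518034\right) + 3117863 = 1517892 + 3117863 = 4635755$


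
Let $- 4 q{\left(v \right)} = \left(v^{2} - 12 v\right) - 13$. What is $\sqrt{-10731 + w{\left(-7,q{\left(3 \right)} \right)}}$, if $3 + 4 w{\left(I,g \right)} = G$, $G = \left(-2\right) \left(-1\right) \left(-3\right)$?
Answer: $\frac{i \sqrt{42933}}{2} \approx 103.6 i$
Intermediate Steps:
$G = -6$ ($G = 2 \left(-3\right) = -6$)
$q{\left(v \right)} = \frac{13}{4} + 3 v - \frac{v^{2}}{4}$ ($q{\left(v \right)} = - \frac{\left(v^{2} - 12 v\right) - 13}{4} = - \frac{-13 + v^{2} - 12 v}{4} = \frac{13}{4} + 3 v - \frac{v^{2}}{4}$)
$w{\left(I,g \right)} = - \frac{9}{4}$ ($w{\left(I,g \right)} = - \frac{3}{4} + \frac{1}{4} \left(-6\right) = - \frac{3}{4} - \frac{3}{2} = - \frac{9}{4}$)
$\sqrt{-10731 + w{\left(-7,q{\left(3 \right)} \right)}} = \sqrt{-10731 - \frac{9}{4}} = \sqrt{- \frac{42933}{4}} = \frac{i \sqrt{42933}}{2}$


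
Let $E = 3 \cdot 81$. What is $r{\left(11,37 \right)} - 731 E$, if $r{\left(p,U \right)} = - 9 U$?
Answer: $-177966$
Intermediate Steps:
$E = 243$
$r{\left(11,37 \right)} - 731 E = \left(-9\right) 37 - 177633 = -333 - 177633 = -177966$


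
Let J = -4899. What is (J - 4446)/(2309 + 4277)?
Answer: -105/74 ≈ -1.4189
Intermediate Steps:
(J - 4446)/(2309 + 4277) = (-4899 - 4446)/(2309 + 4277) = -9345/6586 = -9345*1/6586 = -105/74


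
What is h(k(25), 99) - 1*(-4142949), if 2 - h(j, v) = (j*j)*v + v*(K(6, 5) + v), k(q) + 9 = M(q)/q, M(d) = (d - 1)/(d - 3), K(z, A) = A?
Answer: 28357405804/6875 ≈ 4.1247e+6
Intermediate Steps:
M(d) = (-1 + d)/(-3 + d)
k(q) = -9 + (-1 + q)/(q*(-3 + q)) (k(q) = -9 + ((-1 + q)/(-3 + q))/q = -9 + (-1 + q)/(q*(-3 + q)))
h(j, v) = 2 - v*j² - v*(5 + v) (h(j, v) = 2 - ((j*j)*v + v*(5 + v)) = 2 - (j²*v + v*(5 + v)) = 2 - (v*j² + v*(5 + v)) = 2 + (-v*j² - v*(5 + v)) = 2 - v*j² - v*(5 + v))
h(k(25), 99) - 1*(-4142949) = (2 - 1*99² - 5*99 - 1*99*((-1 + 25 - 9*25*(-3 + 25))/(25*(-3 + 25)))²) - 1*(-4142949) = (2 - 1*9801 - 495 - 1*99*((1/25)*(-1 + 25 - 9*25*22)/22)²) + 4142949 = (2 - 9801 - 495 - 1*99*((1/25)*(1/22)*(-1 + 25 - 4950))²) + 4142949 = (2 - 9801 - 495 - 1*99*((1/25)*(1/22)*(-4926))²) + 4142949 = (2 - 9801 - 495 - 1*99*(-2463/275)²) + 4142949 = (2 - 9801 - 495 - 1*99*6066369/75625) + 4142949 = (2 - 9801 - 495 - 54597321/6875) + 4142949 = -125368571/6875 + 4142949 = 28357405804/6875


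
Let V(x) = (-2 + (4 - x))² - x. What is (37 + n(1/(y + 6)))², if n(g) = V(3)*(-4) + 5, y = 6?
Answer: 2500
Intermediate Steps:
V(x) = (2 - x)² - x
n(g) = 13 (n(g) = ((-2 + 3)² - 1*3)*(-4) + 5 = (1² - 3)*(-4) + 5 = (1 - 3)*(-4) + 5 = -2*(-4) + 5 = 8 + 5 = 13)
(37 + n(1/(y + 6)))² = (37 + 13)² = 50² = 2500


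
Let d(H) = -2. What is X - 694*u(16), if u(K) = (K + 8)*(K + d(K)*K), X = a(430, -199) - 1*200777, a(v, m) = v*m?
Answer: -19851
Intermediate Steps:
a(v, m) = m*v
X = -286347 (X = -199*430 - 1*200777 = -85570 - 200777 = -286347)
u(K) = -K*(8 + K) (u(K) = (K + 8)*(K - 2*K) = (8 + K)*(-K) = -K*(8 + K))
X - 694*u(16) = -286347 - 11104*(-8 - 1*16) = -286347 - 11104*(-8 - 16) = -286347 - 11104*(-24) = -286347 - 694*(-384) = -286347 + 266496 = -19851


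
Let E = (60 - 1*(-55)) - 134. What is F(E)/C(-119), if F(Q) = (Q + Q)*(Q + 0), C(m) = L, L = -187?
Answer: -722/187 ≈ -3.8610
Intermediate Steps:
C(m) = -187
E = -19 (E = (60 + 55) - 134 = 115 - 134 = -19)
F(Q) = 2*Q² (F(Q) = (2*Q)*Q = 2*Q²)
F(E)/C(-119) = (2*(-19)²)/(-187) = (2*361)*(-1/187) = 722*(-1/187) = -722/187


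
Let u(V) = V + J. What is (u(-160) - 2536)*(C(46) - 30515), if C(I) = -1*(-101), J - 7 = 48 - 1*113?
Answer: 83760156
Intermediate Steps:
J = -58 (J = 7 + (48 - 1*113) = 7 + (48 - 113) = 7 - 65 = -58)
C(I) = 101
u(V) = -58 + V (u(V) = V - 58 = -58 + V)
(u(-160) - 2536)*(C(46) - 30515) = ((-58 - 160) - 2536)*(101 - 30515) = (-218 - 2536)*(-30414) = -2754*(-30414) = 83760156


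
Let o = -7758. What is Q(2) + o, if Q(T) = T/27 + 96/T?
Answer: -208168/27 ≈ -7709.9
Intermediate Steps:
Q(T) = 96/T + T/27 (Q(T) = T*(1/27) + 96/T = T/27 + 96/T = 96/T + T/27)
Q(2) + o = (96/2 + (1/27)*2) - 7758 = (96*(1/2) + 2/27) - 7758 = (48 + 2/27) - 7758 = 1298/27 - 7758 = -208168/27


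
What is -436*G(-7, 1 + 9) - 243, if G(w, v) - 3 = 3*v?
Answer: -14631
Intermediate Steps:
G(w, v) = 3 + 3*v
-436*G(-7, 1 + 9) - 243 = -436*(3 + 3*(1 + 9)) - 243 = -436*(3 + 3*10) - 243 = -436*(3 + 30) - 243 = -436*33 - 243 = -14388 - 243 = -14631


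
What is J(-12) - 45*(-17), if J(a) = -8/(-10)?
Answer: 3829/5 ≈ 765.80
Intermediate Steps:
J(a) = ⅘ (J(a) = -8*(-⅒) = ⅘)
J(-12) - 45*(-17) = ⅘ - 45*(-17) = ⅘ + 765 = 3829/5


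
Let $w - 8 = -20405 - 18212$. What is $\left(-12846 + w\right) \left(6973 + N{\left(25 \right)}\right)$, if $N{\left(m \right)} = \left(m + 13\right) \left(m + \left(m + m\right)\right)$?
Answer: $-505442465$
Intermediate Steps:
$N{\left(m \right)} = 3 m \left(13 + m\right)$ ($N{\left(m \right)} = \left(13 + m\right) \left(m + 2 m\right) = \left(13 + m\right) 3 m = 3 m \left(13 + m\right)$)
$w = -38609$ ($w = 8 - 38617 = -38609$)
$\left(-12846 + w\right) \left(6973 + N{\left(25 \right)}\right) = \left(-12846 - 38609\right) \left(6973 + 3 \cdot 25 \left(13 + 25\right)\right) = - 51455 \left(6973 + 3 \cdot 25 \cdot 38\right) = - 51455 \left(6973 + 2850\right) = \left(-51455\right) 9823 = -505442465$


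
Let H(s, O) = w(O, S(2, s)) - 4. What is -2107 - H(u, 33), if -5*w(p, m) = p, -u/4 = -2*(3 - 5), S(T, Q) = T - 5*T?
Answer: -10482/5 ≈ -2096.4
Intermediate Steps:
S(T, Q) = -4*T
u = -16 (u = -(-8)*(3 - 5) = -(-8)*(-2) = -4*4 = -16)
w(p, m) = -p/5
H(s, O) = -4 - O/5 (H(s, O) = -O/5 - 4 = -4 - O/5)
-2107 - H(u, 33) = -2107 - (-4 - ⅕*33) = -2107 - (-4 - 33/5) = -2107 - 1*(-53/5) = -2107 + 53/5 = -10482/5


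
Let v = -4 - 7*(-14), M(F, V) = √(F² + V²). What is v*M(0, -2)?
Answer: 188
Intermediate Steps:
v = 94 (v = -4 + 98 = 94)
v*M(0, -2) = 94*√(0² + (-2)²) = 94*√(0 + 4) = 94*√4 = 94*2 = 188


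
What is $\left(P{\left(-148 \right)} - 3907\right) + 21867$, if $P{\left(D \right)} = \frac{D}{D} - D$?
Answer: $18109$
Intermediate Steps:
$P{\left(D \right)} = 1 - D$
$\left(P{\left(-148 \right)} - 3907\right) + 21867 = \left(\left(1 - -148\right) - 3907\right) + 21867 = \left(\left(1 + 148\right) - 3907\right) + 21867 = \left(149 - 3907\right) + 21867 = -3758 + 21867 = 18109$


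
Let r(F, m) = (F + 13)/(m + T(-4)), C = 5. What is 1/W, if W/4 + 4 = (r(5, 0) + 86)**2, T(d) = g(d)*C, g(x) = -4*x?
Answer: 400/11889201 ≈ 3.3644e-5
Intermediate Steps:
T(d) = -20*d (T(d) = -4*d*5 = -20*d)
r(F, m) = (13 + F)/(80 + m) (r(F, m) = (F + 13)/(m - 20*(-4)) = (13 + F)/(m + 80) = (13 + F)/(80 + m))
W = 11889201/400 (W = -16 + 4*((13 + 5)/(80 + 0) + 86)**2 = -16 + 4*(18/80 + 86)**2 = -16 + 4*((1/80)*18 + 86)**2 = -16 + 4*(9/40 + 86)**2 = -16 + 4*(3449/40)**2 = -16 + 4*(11895601/1600) = -16 + 11895601/400 = 11889201/400 ≈ 29723.)
1/W = 1/(11889201/400) = 400/11889201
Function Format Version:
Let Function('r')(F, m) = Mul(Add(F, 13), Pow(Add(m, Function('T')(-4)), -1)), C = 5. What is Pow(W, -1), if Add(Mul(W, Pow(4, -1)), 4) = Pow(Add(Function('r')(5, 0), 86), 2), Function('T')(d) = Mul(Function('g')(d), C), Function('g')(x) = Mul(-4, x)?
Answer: Rational(400, 11889201) ≈ 3.3644e-5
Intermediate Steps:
Function('T')(d) = Mul(-20, d) (Function('T')(d) = Mul(Mul(-4, d), 5) = Mul(-20, d))
Function('r')(F, m) = Mul(Pow(Add(80, m), -1), Add(13, F)) (Function('r')(F, m) = Mul(Add(F, 13), Pow(Add(m, Mul(-20, -4)), -1)) = Mul(Add(13, F), Pow(Add(m, 80), -1)) = Mul(Add(13, F), Pow(Add(80, m), -1)) = Mul(Pow(Add(80, m), -1), Add(13, F)))
W = Rational(11889201, 400) (W = Add(-16, Mul(4, Pow(Add(Mul(Pow(Add(80, 0), -1), Add(13, 5)), 86), 2))) = Add(-16, Mul(4, Pow(Add(Mul(Pow(80, -1), 18), 86), 2))) = Add(-16, Mul(4, Pow(Add(Mul(Rational(1, 80), 18), 86), 2))) = Add(-16, Mul(4, Pow(Add(Rational(9, 40), 86), 2))) = Add(-16, Mul(4, Pow(Rational(3449, 40), 2))) = Add(-16, Mul(4, Rational(11895601, 1600))) = Add(-16, Rational(11895601, 400)) = Rational(11889201, 400) ≈ 29723.)
Pow(W, -1) = Pow(Rational(11889201, 400), -1) = Rational(400, 11889201)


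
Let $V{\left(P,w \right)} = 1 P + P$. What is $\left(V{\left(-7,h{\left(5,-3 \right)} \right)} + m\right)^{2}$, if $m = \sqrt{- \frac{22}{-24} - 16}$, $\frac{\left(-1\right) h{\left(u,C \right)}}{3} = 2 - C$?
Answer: $\frac{\left(84 - i \sqrt{543}\right)^{2}}{36} \approx 180.92 - 108.74 i$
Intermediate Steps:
$h{\left(u,C \right)} = -6 + 3 C$ ($h{\left(u,C \right)} = - 3 \left(2 - C\right) = -6 + 3 C$)
$V{\left(P,w \right)} = 2 P$ ($V{\left(P,w \right)} = P + P = 2 P$)
$m = \frac{i \sqrt{543}}{6}$ ($m = \sqrt{\left(-22\right) \left(- \frac{1}{24}\right) - 16} = \sqrt{\frac{11}{12} - 16} = \sqrt{- \frac{181}{12}} = \frac{i \sqrt{543}}{6} \approx 3.8837 i$)
$\left(V{\left(-7,h{\left(5,-3 \right)} \right)} + m\right)^{2} = \left(2 \left(-7\right) + \frac{i \sqrt{543}}{6}\right)^{2} = \left(-14 + \frac{i \sqrt{543}}{6}\right)^{2}$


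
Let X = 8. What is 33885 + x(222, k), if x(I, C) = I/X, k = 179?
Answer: 135651/4 ≈ 33913.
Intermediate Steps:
x(I, C) = I/8
33885 + x(222, k) = 33885 + (1/8)*222 = 33885 + 111/4 = 135651/4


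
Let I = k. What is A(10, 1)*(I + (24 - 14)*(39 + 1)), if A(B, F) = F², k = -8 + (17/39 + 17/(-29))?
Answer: 443182/1131 ≈ 391.85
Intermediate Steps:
k = -9218/1131 (k = -8 + (17*(1/39) + 17*(-1/29)) = -8 + (17/39 - 17/29) = -8 - 170/1131 = -9218/1131 ≈ -8.1503)
I = -9218/1131 ≈ -8.1503
A(10, 1)*(I + (24 - 14)*(39 + 1)) = 1²*(-9218/1131 + (24 - 14)*(39 + 1)) = 1*(-9218/1131 + 10*40) = 1*(-9218/1131 + 400) = 1*(443182/1131) = 443182/1131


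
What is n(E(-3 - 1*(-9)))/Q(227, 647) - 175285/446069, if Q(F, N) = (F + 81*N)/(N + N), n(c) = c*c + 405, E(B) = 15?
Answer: 177209209745/11739197873 ≈ 15.096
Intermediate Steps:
n(c) = 405 + c² (n(c) = c² + 405 = 405 + c²)
Q(F, N) = (F + 81*N)/(2*N) (Q(F, N) = (F + 81*N)/((2*N)) = (F + 81*N)*(1/(2*N)) = (F + 81*N)/(2*N))
n(E(-3 - 1*(-9)))/Q(227, 647) - 175285/446069 = (405 + 15²)/(((½)*(227 + 81*647)/647)) - 175285/446069 = (405 + 225)/(((½)*(1/647)*(227 + 52407))) - 175285*1/446069 = 630/(((½)*(1/647)*52634)) - 175285/446069 = 630/(26317/647) - 175285/446069 = 630*(647/26317) - 175285/446069 = 407610/26317 - 175285/446069 = 177209209745/11739197873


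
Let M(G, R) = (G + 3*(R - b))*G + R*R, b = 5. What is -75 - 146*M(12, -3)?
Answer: 19635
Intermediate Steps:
M(G, R) = R**2 + G*(-15 + G + 3*R) (M(G, R) = (G + 3*(R - 1*5))*G + R*R = (G + 3*(R - 5))*G + R**2 = (G + 3*(-5 + R))*G + R**2 = (G + (-15 + 3*R))*G + R**2 = (-15 + G + 3*R)*G + R**2 = G*(-15 + G + 3*R) + R**2 = R**2 + G*(-15 + G + 3*R))
-75 - 146*M(12, -3) = -75 - 146*(12**2 + (-3)**2 - 15*12 + 3*12*(-3)) = -75 - 146*(144 + 9 - 180 - 108) = -75 - 146*(-135) = -75 + 19710 = 19635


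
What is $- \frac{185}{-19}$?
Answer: $\frac{185}{19} \approx 9.7368$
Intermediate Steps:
$- \frac{185}{-19} = \left(-185\right) \left(- \frac{1}{19}\right) = \frac{185}{19}$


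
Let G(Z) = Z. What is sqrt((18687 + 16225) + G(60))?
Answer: 2*sqrt(8743) ≈ 187.01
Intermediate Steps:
sqrt((18687 + 16225) + G(60)) = sqrt((18687 + 16225) + 60) = sqrt(34912 + 60) = sqrt(34972) = 2*sqrt(8743)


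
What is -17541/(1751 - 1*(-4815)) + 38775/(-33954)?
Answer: -70848647/18578497 ≈ -3.8135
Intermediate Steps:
-17541/(1751 - 1*(-4815)) + 38775/(-33954) = -17541/(1751 + 4815) + 38775*(-1/33954) = -17541/6566 - 12925/11318 = -70848647/18578497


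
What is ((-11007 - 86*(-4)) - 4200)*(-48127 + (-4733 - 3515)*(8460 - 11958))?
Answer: -428104592351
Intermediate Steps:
((-11007 - 86*(-4)) - 4200)*(-48127 + (-4733 - 3515)*(8460 - 11958)) = ((-11007 + 344) - 4200)*(-48127 - 8248*(-3498)) = (-10663 - 4200)*(-48127 + 28851504) = -14863*28803377 = -428104592351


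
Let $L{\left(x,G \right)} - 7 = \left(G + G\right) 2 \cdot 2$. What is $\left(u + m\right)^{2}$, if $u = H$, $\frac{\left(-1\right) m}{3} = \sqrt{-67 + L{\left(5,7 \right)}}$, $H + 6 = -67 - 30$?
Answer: $10573 + 1236 i \approx 10573.0 + 1236.0 i$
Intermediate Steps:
$L{\left(x,G \right)} = 7 + 8 G$ ($L{\left(x,G \right)} = 7 + \left(G + G\right) 2 \cdot 2 = 7 + 2 G 2 \cdot 2 = 7 + 4 G 2 = 7 + 8 G$)
$H = -103$ ($H = -6 - 97 = -103$)
$m = - 6 i$ ($m = - 3 \sqrt{-67 + \left(7 + 8 \cdot 7\right)} = - 3 \sqrt{-67 + \left(7 + 56\right)} = - 3 \sqrt{-67 + 63} = - 3 \sqrt{-4} = - 3 \cdot 2 i = - 6 i \approx - 6.0 i$)
$u = -103$
$\left(u + m\right)^{2} = \left(-103 - 6 i\right)^{2}$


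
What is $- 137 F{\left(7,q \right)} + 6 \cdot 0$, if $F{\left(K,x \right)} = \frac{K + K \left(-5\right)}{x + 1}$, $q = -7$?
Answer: $- \frac{1918}{3} \approx -639.33$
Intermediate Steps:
$F{\left(K,x \right)} = - \frac{4 K}{1 + x}$ ($F{\left(K,x \right)} = \frac{K - 5 K}{1 + x} = \frac{\left(-4\right) K}{1 + x} = - \frac{4 K}{1 + x}$)
$- 137 F{\left(7,q \right)} + 6 \cdot 0 = - 137 \left(\left(-4\right) 7 \frac{1}{1 - 7}\right) + 6 \cdot 0 = - 137 \left(\left(-4\right) 7 \frac{1}{-6}\right) + 0 = - 137 \left(\left(-4\right) 7 \left(- \frac{1}{6}\right)\right) + 0 = \left(-137\right) \frac{14}{3} + 0 = - \frac{1918}{3} + 0 = - \frac{1918}{3}$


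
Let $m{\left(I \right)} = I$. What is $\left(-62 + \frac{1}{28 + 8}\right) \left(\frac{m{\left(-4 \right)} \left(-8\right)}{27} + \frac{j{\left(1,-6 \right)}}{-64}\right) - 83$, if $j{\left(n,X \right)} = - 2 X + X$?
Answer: $- \frac{4685465}{31104} \approx -150.64$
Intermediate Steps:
$j{\left(n,X \right)} = - X$
$\left(-62 + \frac{1}{28 + 8}\right) \left(\frac{m{\left(-4 \right)} \left(-8\right)}{27} + \frac{j{\left(1,-6 \right)}}{-64}\right) - 83 = \left(-62 + \frac{1}{28 + 8}\right) \left(\frac{\left(-4\right) \left(-8\right)}{27} + \frac{\left(-1\right) \left(-6\right)}{-64}\right) - 83 = \left(-62 + \frac{1}{36}\right) \left(32 \cdot \frac{1}{27} + 6 \left(- \frac{1}{64}\right)\right) - 83 = \left(-62 + \frac{1}{36}\right) \left(\frac{32}{27} - \frac{3}{32}\right) - 83 = \left(- \frac{2231}{36}\right) \frac{943}{864} - 83 = - \frac{2103833}{31104} - 83 = - \frac{4685465}{31104}$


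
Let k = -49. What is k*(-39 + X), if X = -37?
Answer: 3724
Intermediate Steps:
k*(-39 + X) = -49*(-39 - 37) = -49*(-76) = 3724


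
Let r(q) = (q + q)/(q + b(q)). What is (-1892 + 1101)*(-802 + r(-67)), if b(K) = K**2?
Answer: 20935397/33 ≈ 6.3441e+5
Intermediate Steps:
r(q) = 2*q/(q + q**2) (r(q) = (q + q)/(q + q**2) = (2*q)/(q + q**2) = 2*q/(q + q**2))
(-1892 + 1101)*(-802 + r(-67)) = (-1892 + 1101)*(-802 + 2/(1 - 67)) = -791*(-802 + 2/(-66)) = -791*(-802 + 2*(-1/66)) = -791*(-802 - 1/33) = -791*(-26467/33) = 20935397/33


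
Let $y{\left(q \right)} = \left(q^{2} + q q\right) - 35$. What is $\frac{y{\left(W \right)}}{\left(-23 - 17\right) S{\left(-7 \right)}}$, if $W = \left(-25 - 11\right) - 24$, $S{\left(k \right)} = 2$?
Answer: $- \frac{1433}{16} \approx -89.563$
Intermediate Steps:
$W = -60$ ($W = -36 - 24 = -60$)
$y{\left(q \right)} = -35 + 2 q^{2}$ ($y{\left(q \right)} = \left(q^{2} + q^{2}\right) - 35 = 2 q^{2} - 35 = -35 + 2 q^{2}$)
$\frac{y{\left(W \right)}}{\left(-23 - 17\right) S{\left(-7 \right)}} = \frac{-35 + 2 \left(-60\right)^{2}}{\left(-23 - 17\right) 2} = \frac{-35 + 2 \cdot 3600}{\left(-40\right) 2} = \frac{-35 + 7200}{-80} = 7165 \left(- \frac{1}{80}\right) = - \frac{1433}{16}$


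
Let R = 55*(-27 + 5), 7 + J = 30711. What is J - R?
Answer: 31914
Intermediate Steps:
J = 30704 (J = -7 + 30711 = 30704)
R = -1210 (R = 55*(-22) = -1210)
J - R = 30704 - 1*(-1210) = 30704 + 1210 = 31914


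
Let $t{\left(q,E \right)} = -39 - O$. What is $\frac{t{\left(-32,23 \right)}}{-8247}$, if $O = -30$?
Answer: $\frac{3}{2749} \approx 0.0010913$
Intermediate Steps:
$t{\left(q,E \right)} = -9$ ($t{\left(q,E \right)} = -39 - -30 = -39 + 30 = -9$)
$\frac{t{\left(-32,23 \right)}}{-8247} = - \frac{9}{-8247} = \left(-9\right) \left(- \frac{1}{8247}\right) = \frac{3}{2749}$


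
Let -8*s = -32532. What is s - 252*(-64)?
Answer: 40389/2 ≈ 20195.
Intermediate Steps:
s = 8133/2 (s = -⅛*(-32532) = 8133/2 ≈ 4066.5)
s - 252*(-64) = 8133/2 - 252*(-64) = 8133/2 + 16128 = 40389/2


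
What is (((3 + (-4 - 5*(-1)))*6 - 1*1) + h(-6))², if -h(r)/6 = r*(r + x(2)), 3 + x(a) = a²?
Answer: 24649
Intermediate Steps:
x(a) = -3 + a²
h(r) = -6*r*(1 + r) (h(r) = -6*r*(r + (-3 + 2²)) = -6*r*(r + (-3 + 4)) = -6*r*(r + 1) = -6*r*(1 + r))
(((3 + (-4 - 5*(-1)))*6 - 1*1) + h(-6))² = (((3 + (-4 - 5*(-1)))*6 - 1*1) - 6*(-6)*(1 - 6))² = (((3 + (-4 + 5))*6 - 1) - 6*(-6)*(-5))² = (((3 + 1)*6 - 1) - 180)² = ((4*6 - 1) - 180)² = ((24 - 1) - 180)² = (23 - 180)² = (-157)² = 24649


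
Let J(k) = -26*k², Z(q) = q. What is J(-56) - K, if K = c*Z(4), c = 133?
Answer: -82068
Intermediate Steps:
K = 532 (K = 133*4 = 532)
J(-56) - K = -26*(-56)² - 1*532 = -26*3136 - 532 = -81536 - 532 = -82068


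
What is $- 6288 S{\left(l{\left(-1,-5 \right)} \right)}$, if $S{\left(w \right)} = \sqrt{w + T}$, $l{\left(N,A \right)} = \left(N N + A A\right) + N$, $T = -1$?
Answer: $- 12576 \sqrt{6} \approx -30805.0$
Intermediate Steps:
$l{\left(N,A \right)} = N + A^{2} + N^{2}$ ($l{\left(N,A \right)} = \left(N^{2} + A^{2}\right) + N = \left(A^{2} + N^{2}\right) + N = N + A^{2} + N^{2}$)
$S{\left(w \right)} = \sqrt{-1 + w}$ ($S{\left(w \right)} = \sqrt{w - 1} = \sqrt{-1 + w}$)
$- 6288 S{\left(l{\left(-1,-5 \right)} \right)} = - 6288 \sqrt{-1 + \left(-1 + \left(-5\right)^{2} + \left(-1\right)^{2}\right)} = - 6288 \sqrt{-1 + \left(-1 + 25 + 1\right)} = - 6288 \sqrt{-1 + 25} = - 6288 \sqrt{24} = - 6288 \cdot 2 \sqrt{6} = - 12576 \sqrt{6}$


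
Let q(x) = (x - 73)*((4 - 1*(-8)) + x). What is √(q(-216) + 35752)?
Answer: 2*√23677 ≈ 307.75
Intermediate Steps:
q(x) = (-73 + x)*(12 + x) (q(x) = (-73 + x)*((4 + 8) + x) = (-73 + x)*(12 + x))
√(q(-216) + 35752) = √((-876 + (-216)² - 61*(-216)) + 35752) = √((-876 + 46656 + 13176) + 35752) = √(58956 + 35752) = √94708 = 2*√23677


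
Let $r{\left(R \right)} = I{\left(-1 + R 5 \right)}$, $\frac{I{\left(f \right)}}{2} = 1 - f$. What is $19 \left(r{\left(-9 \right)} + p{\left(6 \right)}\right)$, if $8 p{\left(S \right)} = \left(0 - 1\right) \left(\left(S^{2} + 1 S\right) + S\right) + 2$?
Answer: $\frac{6707}{4} \approx 1676.8$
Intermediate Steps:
$I{\left(f \right)} = 2 - 2 f$ ($I{\left(f \right)} = 2 \left(1 - f\right) = 2 - 2 f$)
$r{\left(R \right)} = 4 - 10 R$ ($r{\left(R \right)} = 2 - 2 \left(-1 + R 5\right) = 2 - 2 \left(-1 + 5 R\right) = 2 - \left(-2 + 10 R\right) = 4 - 10 R$)
$p{\left(S \right)} = \frac{1}{4} - \frac{S}{4} - \frac{S^{2}}{8}$ ($p{\left(S \right)} = \frac{\left(0 - 1\right) \left(\left(S^{2} + 1 S\right) + S\right) + 2}{8} = \frac{- (\left(S^{2} + S\right) + S) + 2}{8} = \frac{- (\left(S + S^{2}\right) + S) + 2}{8} = \frac{- (S^{2} + 2 S) + 2}{8} = \frac{\left(- S^{2} - 2 S\right) + 2}{8} = \frac{2 - S^{2} - 2 S}{8} = \frac{1}{4} - \frac{S}{4} - \frac{S^{2}}{8}$)
$19 \left(r{\left(-9 \right)} + p{\left(6 \right)}\right) = 19 \left(\left(4 - -90\right) - \left(\frac{5}{4} + \frac{9}{2}\right)\right) = 19 \left(\left(4 + 90\right) - \frac{23}{4}\right) = 19 \left(94 - \frac{23}{4}\right) = 19 \cdot \frac{353}{4} = \frac{6707}{4}$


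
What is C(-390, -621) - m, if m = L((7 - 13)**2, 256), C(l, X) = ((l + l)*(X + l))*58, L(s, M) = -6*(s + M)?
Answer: 45739392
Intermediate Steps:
L(s, M) = -6*M - 6*s (L(s, M) = -6*(M + s) = -6*M - 6*s)
C(l, X) = 116*l*(X + l) (C(l, X) = ((2*l)*(X + l))*58 = (2*l*(X + l))*58 = 116*l*(X + l))
m = -1752 (m = -6*256 - 6*(7 - 13)**2 = -1536 - 6*(-6)**2 = -1536 - 6*36 = -1536 - 216 = -1752)
C(-390, -621) - m = 116*(-390)*(-621 - 390) - 1*(-1752) = 116*(-390)*(-1011) + 1752 = 45737640 + 1752 = 45739392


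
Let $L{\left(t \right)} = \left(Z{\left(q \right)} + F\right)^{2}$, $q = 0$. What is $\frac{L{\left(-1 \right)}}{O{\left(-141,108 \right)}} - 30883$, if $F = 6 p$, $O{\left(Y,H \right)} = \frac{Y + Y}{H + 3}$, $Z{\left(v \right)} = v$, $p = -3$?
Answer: $- \frac{1457495}{47} \approx -31011.0$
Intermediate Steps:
$O{\left(Y,H \right)} = \frac{2 Y}{3 + H}$
$F = -18$ ($F = 6 \left(-3\right) = -18$)
$L{\left(t \right)} = 324$ ($L{\left(t \right)} = \left(0 - 18\right)^{2} = \left(-18\right)^{2} = 324$)
$\frac{L{\left(-1 \right)}}{O{\left(-141,108 \right)}} - 30883 = \frac{324}{2 \left(-141\right) \frac{1}{3 + 108}} - 30883 = \frac{324}{2 \left(-141\right) \frac{1}{111}} - 30883 = \frac{324}{- \frac{94}{37}} - 30883 = 324 \left(- \frac{37}{94}\right) - 30883 = - \frac{5994}{47} - 30883 = - \frac{1457495}{47}$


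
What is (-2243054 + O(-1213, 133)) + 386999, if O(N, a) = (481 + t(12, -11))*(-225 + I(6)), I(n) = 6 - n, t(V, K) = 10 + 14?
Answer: -1969680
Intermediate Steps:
t(V, K) = 24
O(N, a) = -113625 (O(N, a) = (481 + 24)*(-225 + (6 - 1*6)) = 505*(-225 + (6 - 6)) = 505*(-225 + 0) = 505*(-225) = -113625)
(-2243054 + O(-1213, 133)) + 386999 = (-2243054 - 113625) + 386999 = -2356679 + 386999 = -1969680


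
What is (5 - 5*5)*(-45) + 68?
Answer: 968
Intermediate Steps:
(5 - 5*5)*(-45) + 68 = (5 - 25)*(-45) + 68 = -20*(-45) + 68 = 900 + 68 = 968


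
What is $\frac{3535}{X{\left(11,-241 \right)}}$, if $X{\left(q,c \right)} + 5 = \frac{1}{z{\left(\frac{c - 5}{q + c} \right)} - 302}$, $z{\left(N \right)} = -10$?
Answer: $- \frac{157560}{223} \approx -706.55$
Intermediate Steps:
$X{\left(q,c \right)} = - \frac{1561}{312}$ ($X{\left(q,c \right)} = -5 + \frac{1}{-10 - 302} = -5 + \frac{1}{-312} = -5 - \frac{1}{312} = - \frac{1561}{312}$)
$\frac{3535}{X{\left(11,-241 \right)}} = \frac{3535}{- \frac{1561}{312}} = 3535 \left(- \frac{312}{1561}\right) = - \frac{157560}{223}$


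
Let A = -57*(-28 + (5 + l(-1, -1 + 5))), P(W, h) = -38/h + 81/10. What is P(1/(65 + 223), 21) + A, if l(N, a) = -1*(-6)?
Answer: 204811/210 ≈ 975.29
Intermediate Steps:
l(N, a) = 6
P(W, h) = 81/10 - 38/h (P(W, h) = -38/h + 81*(1/10) = -38/h + 81/10 = 81/10 - 38/h)
A = 969 (A = -57*(-28 + (5 + 6)) = -57*(-28 + 11) = -57*(-17) = 969)
P(1/(65 + 223), 21) + A = (81/10 - 38/21) + 969 = 1321/210 + 969 = 204811/210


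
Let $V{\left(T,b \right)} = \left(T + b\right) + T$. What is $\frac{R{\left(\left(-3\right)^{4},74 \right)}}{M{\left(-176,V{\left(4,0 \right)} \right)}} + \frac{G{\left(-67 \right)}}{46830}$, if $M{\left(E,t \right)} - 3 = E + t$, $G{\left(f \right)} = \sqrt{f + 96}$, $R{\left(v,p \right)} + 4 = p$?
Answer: $- \frac{14}{33} + \frac{\sqrt{29}}{46830} \approx -0.42413$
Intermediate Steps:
$R{\left(v,p \right)} = -4 + p$
$G{\left(f \right)} = \sqrt{96 + f}$
$V{\left(T,b \right)} = b + 2 T$
$M{\left(E,t \right)} = 3 + E + t$ ($M{\left(E,t \right)} = 3 + \left(E + t\right) = 3 + E + t$)
$\frac{R{\left(\left(-3\right)^{4},74 \right)}}{M{\left(-176,V{\left(4,0 \right)} \right)}} + \frac{G{\left(-67 \right)}}{46830} = \frac{-4 + 74}{3 - 176 + \left(0 + 2 \cdot 4\right)} + \frac{\sqrt{96 - 67}}{46830} = \frac{70}{3 - 176 + \left(0 + 8\right)} + \sqrt{29} \cdot \frac{1}{46830} = \frac{70}{3 - 176 + 8} + \frac{\sqrt{29}}{46830} = \frac{70}{-165} + \frac{\sqrt{29}}{46830} = 70 \left(- \frac{1}{165}\right) + \frac{\sqrt{29}}{46830} = - \frac{14}{33} + \frac{\sqrt{29}}{46830}$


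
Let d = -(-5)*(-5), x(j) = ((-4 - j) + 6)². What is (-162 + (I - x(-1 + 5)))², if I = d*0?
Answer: 27556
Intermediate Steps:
x(j) = (2 - j)²
d = -25 (d = -5*5 = -25)
I = 0 (I = -25*0 = 0)
(-162 + (I - x(-1 + 5)))² = (-162 + (0 - (-2 + (-1 + 5))²))² = (-162 + (0 - (-2 + 4)²))² = (-162 + (0 - 1*2²))² = (-162 + (0 - 1*4))² = (-162 + (0 - 4))² = (-162 - 4)² = (-166)² = 27556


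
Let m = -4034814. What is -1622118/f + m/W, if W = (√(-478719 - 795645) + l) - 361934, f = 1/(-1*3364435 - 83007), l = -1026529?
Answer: 1197859307235894185927470/214203419637 + 2689876*I*√35399/214203419637 ≈ 5.5922e+12 + 0.0023627*I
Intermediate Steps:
f = -1/3447442 (f = 1/(-3364435 - 83007) = 1/(-3447442) = -1/3447442 ≈ -2.9007e-7)
W = -1388463 + 6*I*√35399 (W = (√(-478719 - 795645) - 1026529) - 361934 = (√(-1274364) - 1026529) - 361934 = (6*I*√35399 - 1026529) - 361934 = (-1026529 + 6*I*√35399) - 361934 = -1388463 + 6*I*√35399 ≈ -1.3885e+6 + 1128.9*I)
-1622118/f + m/W = -1622118/(-1/3447442) - 4034814/(-1388463 + 6*I*√35399) = -1622118*(-3447442) - 4034814/(-1388463 + 6*I*√35399) = 5592157722156 - 4034814/(-1388463 + 6*I*√35399)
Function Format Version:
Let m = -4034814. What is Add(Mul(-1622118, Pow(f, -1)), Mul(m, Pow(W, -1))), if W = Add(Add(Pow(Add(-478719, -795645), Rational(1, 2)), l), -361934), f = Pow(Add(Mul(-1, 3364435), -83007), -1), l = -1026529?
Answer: Add(Rational(1197859307235894185927470, 214203419637), Mul(Rational(2689876, 214203419637), I, Pow(35399, Rational(1, 2)))) ≈ Add(5.5922e+12, Mul(0.0023627, I))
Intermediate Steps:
f = Rational(-1, 3447442) (f = Pow(Add(-3364435, -83007), -1) = Pow(-3447442, -1) = Rational(-1, 3447442) ≈ -2.9007e-7)
W = Add(-1388463, Mul(6, I, Pow(35399, Rational(1, 2)))) (W = Add(Add(Pow(Add(-478719, -795645), Rational(1, 2)), -1026529), -361934) = Add(Add(Pow(-1274364, Rational(1, 2)), -1026529), -361934) = Add(Add(Mul(6, I, Pow(35399, Rational(1, 2))), -1026529), -361934) = Add(Add(-1026529, Mul(6, I, Pow(35399, Rational(1, 2)))), -361934) = Add(-1388463, Mul(6, I, Pow(35399, Rational(1, 2)))) ≈ Add(-1.3885e+6, Mul(1128.9, I)))
Add(Mul(-1622118, Pow(f, -1)), Mul(m, Pow(W, -1))) = Add(Mul(-1622118, Pow(Rational(-1, 3447442), -1)), Mul(-4034814, Pow(Add(-1388463, Mul(6, I, Pow(35399, Rational(1, 2)))), -1))) = Add(Mul(-1622118, -3447442), Mul(-4034814, Pow(Add(-1388463, Mul(6, I, Pow(35399, Rational(1, 2)))), -1))) = Add(5592157722156, Mul(-4034814, Pow(Add(-1388463, Mul(6, I, Pow(35399, Rational(1, 2)))), -1)))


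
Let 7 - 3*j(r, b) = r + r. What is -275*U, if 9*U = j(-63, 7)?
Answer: -36575/27 ≈ -1354.6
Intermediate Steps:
j(r, b) = 7/3 - 2*r/3 (j(r, b) = 7/3 - (r + r)/3 = 7/3 - 2*r/3)
U = 133/27 (U = (7/3 - ⅔*(-63))/9 = (7/3 + 42)/9 = (⅑)*(133/3) = 133/27 ≈ 4.9259)
-275*U = -275*133/27 = -36575/27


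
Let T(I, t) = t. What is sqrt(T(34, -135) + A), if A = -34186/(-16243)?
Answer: I*sqrt(35062448417)/16243 ≈ 11.528*I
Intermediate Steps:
A = 34186/16243 (A = -34186*(-1/16243) = 34186/16243 ≈ 2.1047)
sqrt(T(34, -135) + A) = sqrt(-135 + 34186/16243) = sqrt(-2158619/16243) = I*sqrt(35062448417)/16243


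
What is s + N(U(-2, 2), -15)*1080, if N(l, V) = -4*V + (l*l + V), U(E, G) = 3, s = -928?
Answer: 57392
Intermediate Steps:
N(l, V) = l² - 3*V (N(l, V) = -4*V + (l² + V) = -4*V + (V + l²) = l² - 3*V)
s + N(U(-2, 2), -15)*1080 = -928 + (3² - 3*(-15))*1080 = -928 + (9 + 45)*1080 = -928 + 54*1080 = -928 + 58320 = 57392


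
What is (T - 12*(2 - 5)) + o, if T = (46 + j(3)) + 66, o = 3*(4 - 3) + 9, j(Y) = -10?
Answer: 150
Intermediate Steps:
o = 12 (o = 3*1 + 9 = 3 + 9 = 12)
T = 102 (T = (46 - 10) + 66 = 36 + 66 = 102)
(T - 12*(2 - 5)) + o = (102 - 12*(2 - 5)) + 12 = (102 - 12*(-3)) + 12 = (102 - 3*(-12)) + 12 = (102 + 36) + 12 = 138 + 12 = 150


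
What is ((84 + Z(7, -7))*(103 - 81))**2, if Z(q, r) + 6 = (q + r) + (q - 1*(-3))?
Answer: 3748096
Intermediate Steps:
Z(q, r) = -3 + r + 2*q (Z(q, r) = -6 + ((q + r) + (q - 1*(-3))) = -6 + ((q + r) + (q + 3)) = -6 + ((q + r) + (3 + q)) = -6 + (3 + r + 2*q) = -3 + r + 2*q)
((84 + Z(7, -7))*(103 - 81))**2 = ((84 + (-3 - 7 + 2*7))*(103 - 81))**2 = ((84 + (-3 - 7 + 14))*22)**2 = ((84 + 4)*22)**2 = (88*22)**2 = 1936**2 = 3748096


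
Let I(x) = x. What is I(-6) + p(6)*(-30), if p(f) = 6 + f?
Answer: -366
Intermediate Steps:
I(-6) + p(6)*(-30) = -6 + (6 + 6)*(-30) = -6 + 12*(-30) = -6 - 360 = -366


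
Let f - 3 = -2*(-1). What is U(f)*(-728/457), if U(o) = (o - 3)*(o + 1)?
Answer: -8736/457 ≈ -19.116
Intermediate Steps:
f = 5 (f = 3 - 2*(-1) = 3 + 2 = 5)
U(o) = (1 + o)*(-3 + o) (U(o) = (-3 + o)*(1 + o) = (1 + o)*(-3 + o))
U(f)*(-728/457) = (-3 + 5² - 2*5)*(-728/457) = (-3 + 25 - 10)*(-728*1/457) = 12*(-728/457) = -8736/457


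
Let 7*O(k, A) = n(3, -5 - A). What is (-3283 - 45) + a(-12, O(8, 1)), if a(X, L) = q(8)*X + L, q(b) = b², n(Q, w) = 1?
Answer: -28671/7 ≈ -4095.9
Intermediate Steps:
O(k, A) = ⅐ (O(k, A) = (⅐)*1 = ⅐)
a(X, L) = L + 64*X (a(X, L) = 8²*X + L = 64*X + L = L + 64*X)
(-3283 - 45) + a(-12, O(8, 1)) = (-3283 - 45) + (⅐ + 64*(-12)) = -3328 + (⅐ - 768) = -3328 - 5375/7 = -28671/7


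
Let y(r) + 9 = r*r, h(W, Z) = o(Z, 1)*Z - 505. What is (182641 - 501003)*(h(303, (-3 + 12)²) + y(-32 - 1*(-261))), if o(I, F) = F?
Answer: -16557370896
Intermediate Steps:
h(W, Z) = -505 + Z (h(W, Z) = 1*Z - 505 = Z - 505 = -505 + Z)
y(r) = -9 + r² (y(r) = -9 + r*r = -9 + r²)
(182641 - 501003)*(h(303, (-3 + 12)²) + y(-32 - 1*(-261))) = (182641 - 501003)*((-505 + (-3 + 12)²) + (-9 + (-32 - 1*(-261))²)) = -318362*((-505 + 9²) + (-9 + (-32 + 261)²)) = -318362*((-505 + 81) + (-9 + 229²)) = -318362*(-424 + (-9 + 52441)) = -318362*(-424 + 52432) = -318362*52008 = -16557370896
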